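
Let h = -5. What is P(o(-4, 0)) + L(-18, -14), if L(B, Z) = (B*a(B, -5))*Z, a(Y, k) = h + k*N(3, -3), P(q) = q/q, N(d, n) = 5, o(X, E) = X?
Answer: -7559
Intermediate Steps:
P(q) = 1
a(Y, k) = -5 + 5*k (a(Y, k) = -5 + k*5 = -5 + 5*k)
L(B, Z) = -30*B*Z (L(B, Z) = (B*(-5 + 5*(-5)))*Z = (B*(-5 - 25))*Z = (B*(-30))*Z = (-30*B)*Z = -30*B*Z)
P(o(-4, 0)) + L(-18, -14) = 1 - 30*(-18)*(-14) = 1 - 7560 = -7559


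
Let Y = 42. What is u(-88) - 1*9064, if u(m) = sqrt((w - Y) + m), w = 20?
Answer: -9064 + I*sqrt(110) ≈ -9064.0 + 10.488*I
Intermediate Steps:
u(m) = sqrt(-22 + m) (u(m) = sqrt((20 - 1*42) + m) = sqrt((20 - 42) + m) = sqrt(-22 + m))
u(-88) - 1*9064 = sqrt(-22 - 88) - 1*9064 = sqrt(-110) - 9064 = I*sqrt(110) - 9064 = -9064 + I*sqrt(110)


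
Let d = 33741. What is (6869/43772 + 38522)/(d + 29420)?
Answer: 1686191853/2764683292 ≈ 0.60990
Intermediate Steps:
(6869/43772 + 38522)/(d + 29420) = (6869/43772 + 38522)/(33741 + 29420) = (6869*(1/43772) + 38522)/63161 = (6869/43772 + 38522)*(1/63161) = (1686191853/43772)*(1/63161) = 1686191853/2764683292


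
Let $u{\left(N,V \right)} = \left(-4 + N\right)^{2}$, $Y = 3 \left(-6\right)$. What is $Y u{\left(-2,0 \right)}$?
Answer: $-648$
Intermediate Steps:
$Y = -18$
$Y u{\left(-2,0 \right)} = - 18 \left(-4 - 2\right)^{2} = - 18 \left(-6\right)^{2} = \left(-18\right) 36 = -648$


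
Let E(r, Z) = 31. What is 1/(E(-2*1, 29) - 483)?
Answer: -1/452 ≈ -0.0022124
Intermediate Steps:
1/(E(-2*1, 29) - 483) = 1/(31 - 483) = 1/(-452) = -1/452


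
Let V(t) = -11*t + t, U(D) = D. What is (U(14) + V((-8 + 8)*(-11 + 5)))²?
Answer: 196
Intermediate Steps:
V(t) = -10*t
(U(14) + V((-8 + 8)*(-11 + 5)))² = (14 - 10*(-8 + 8)*(-11 + 5))² = (14 - 0*(-6))² = (14 - 10*0)² = (14 + 0)² = 14² = 196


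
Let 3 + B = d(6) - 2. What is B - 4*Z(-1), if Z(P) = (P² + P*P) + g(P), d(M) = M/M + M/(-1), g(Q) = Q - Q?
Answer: -18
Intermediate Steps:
g(Q) = 0
d(M) = 1 - M (d(M) = 1 + M*(-1) = 1 - M)
B = -10 (B = -3 + ((1 - 1*6) - 2) = -3 + ((1 - 6) - 2) = -3 + (-5 - 2) = -3 - 7 = -10)
Z(P) = 2*P² (Z(P) = (P² + P*P) + 0 = (P² + P²) + 0 = 2*P² + 0 = 2*P²)
B - 4*Z(-1) = -10 - 8*(-1)² = -10 - 8 = -18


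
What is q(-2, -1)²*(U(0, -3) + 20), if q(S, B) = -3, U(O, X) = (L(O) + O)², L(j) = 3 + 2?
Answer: 405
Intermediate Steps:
L(j) = 5
U(O, X) = (5 + O)²
q(-2, -1)²*(U(0, -3) + 20) = (-3)²*((5 + 0)² + 20) = 9*(5² + 20) = 9*(25 + 20) = 9*45 = 405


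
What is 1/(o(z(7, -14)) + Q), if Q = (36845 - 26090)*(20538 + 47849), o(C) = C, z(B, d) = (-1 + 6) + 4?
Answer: 1/735502194 ≈ 1.3596e-9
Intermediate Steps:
z(B, d) = 9 (z(B, d) = 5 + 4 = 9)
Q = 735502185 (Q = 10755*68387 = 735502185)
1/(o(z(7, -14)) + Q) = 1/(9 + 735502185) = 1/735502194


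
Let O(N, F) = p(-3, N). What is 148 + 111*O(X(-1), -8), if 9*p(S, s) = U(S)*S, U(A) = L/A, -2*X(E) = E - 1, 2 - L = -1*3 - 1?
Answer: 222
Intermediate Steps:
L = 6 (L = 2 - (-1*3 - 1) = 2 - (-3 - 1) = 2 - 1*(-4) = 2 + 4 = 6)
X(E) = 1/2 - E/2 (X(E) = -(E - 1)/2 = -(-1 + E)/2 = 1/2 - E/2)
U(A) = 6/A
p(S, s) = 2/3 (p(S, s) = ((6/S)*S)/9 = (1/9)*6 = 2/3)
O(N, F) = 2/3
148 + 111*O(X(-1), -8) = 148 + 111*(2/3) = 148 + 74 = 222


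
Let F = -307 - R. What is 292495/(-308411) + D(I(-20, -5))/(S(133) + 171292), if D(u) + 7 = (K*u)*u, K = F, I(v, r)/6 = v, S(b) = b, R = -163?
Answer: -689664163852/52869355675 ≈ -13.045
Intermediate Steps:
I(v, r) = 6*v
F = -144 (F = -307 - 1*(-163) = -307 + 163 = -144)
K = -144
D(u) = -7 - 144*u² (D(u) = -7 + (-144*u)*u = -7 - 144*u²)
292495/(-308411) + D(I(-20, -5))/(S(133) + 171292) = 292495/(-308411) + (-7 - 144*(6*(-20))²)/(133 + 171292) = 292495*(-1/308411) + (-7 - 144*(-120)²)/171425 = -292495/308411 + (-7 - 144*14400)*(1/171425) = -292495/308411 + (-7 - 2073600)*(1/171425) = -292495/308411 - 2073607*1/171425 = -292495/308411 - 2073607/171425 = -689664163852/52869355675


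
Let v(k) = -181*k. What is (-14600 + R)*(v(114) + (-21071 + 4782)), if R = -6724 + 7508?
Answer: 510128168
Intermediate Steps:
R = 784
(-14600 + R)*(v(114) + (-21071 + 4782)) = (-14600 + 784)*(-181*114 + (-21071 + 4782)) = -13816*(-20634 - 16289) = -13816*(-36923) = 510128168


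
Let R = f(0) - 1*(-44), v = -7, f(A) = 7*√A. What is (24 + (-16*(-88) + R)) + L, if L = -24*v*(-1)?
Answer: 1308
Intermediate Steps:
L = -168 (L = -24*(-7)*(-1) = 168*(-1) = -168)
R = 44 (R = 7*√0 - 1*(-44) = 7*0 + 44 = 0 + 44 = 44)
(24 + (-16*(-88) + R)) + L = (24 + (-16*(-88) + 44)) - 168 = (24 + (1408 + 44)) - 168 = (24 + 1452) - 168 = 1476 - 168 = 1308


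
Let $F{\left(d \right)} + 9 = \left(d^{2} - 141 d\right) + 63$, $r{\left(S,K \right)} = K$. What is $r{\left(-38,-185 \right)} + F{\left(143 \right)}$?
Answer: $155$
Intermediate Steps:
$F{\left(d \right)} = 54 + d^{2} - 141 d$ ($F{\left(d \right)} = -9 + \left(\left(d^{2} - 141 d\right) + 63\right) = -9 + \left(63 + d^{2} - 141 d\right) = 54 + d^{2} - 141 d$)
$r{\left(-38,-185 \right)} + F{\left(143 \right)} = -185 + \left(54 + 143^{2} - 20163\right) = -185 + \left(54 + 20449 - 20163\right) = -185 + 340 = 155$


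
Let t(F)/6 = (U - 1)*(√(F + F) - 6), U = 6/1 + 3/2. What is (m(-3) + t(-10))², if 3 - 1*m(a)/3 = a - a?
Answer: 20205 - 35100*I*√5 ≈ 20205.0 - 78486.0*I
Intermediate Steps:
U = 15/2 (U = 6*1 + 3*(½) = 6 + 3/2 = 15/2 ≈ 7.5000)
t(F) = -234 + 39*√2*√F (t(F) = 6*((15/2 - 1)*(√(F + F) - 6)) = 6*(13*(√(2*F) - 6)/2) = 6*(13*(√2*√F - 6)/2) = 6*(13*(-6 + √2*√F)/2) = 6*(-39 + 13*√2*√F/2) = -234 + 39*√2*√F)
m(a) = 9 (m(a) = 9 - 3*(a - a) = 9 - 3*0 = 9 + 0 = 9)
(m(-3) + t(-10))² = (9 + (-234 + 39*√2*√(-10)))² = (9 + (-234 + 39*√2*(I*√10)))² = (9 + (-234 + 78*I*√5))² = (-225 + 78*I*√5)²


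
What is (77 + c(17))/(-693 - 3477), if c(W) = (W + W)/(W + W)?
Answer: -13/695 ≈ -0.018705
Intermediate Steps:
c(W) = 1 (c(W) = (2*W)/((2*W)) = (2*W)*(1/(2*W)) = 1)
(77 + c(17))/(-693 - 3477) = (77 + 1)/(-693 - 3477) = 78/(-4170) = 78*(-1/4170) = -13/695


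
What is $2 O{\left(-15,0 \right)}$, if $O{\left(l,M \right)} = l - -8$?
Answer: $-14$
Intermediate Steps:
$O{\left(l,M \right)} = 8 + l$ ($O{\left(l,M \right)} = l + 8 = 8 + l$)
$2 O{\left(-15,0 \right)} = 2 \left(8 - 15\right) = 2 \left(-7\right) = -14$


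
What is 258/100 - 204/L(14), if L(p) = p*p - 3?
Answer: 14697/9650 ≈ 1.5230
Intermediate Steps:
L(p) = -3 + p² (L(p) = p² - 3 = -3 + p²)
258/100 - 204/L(14) = 258/100 - 204/(-3 + 14²) = 258*(1/100) - 204/(-3 + 196) = 129/50 - 204/193 = 14697/9650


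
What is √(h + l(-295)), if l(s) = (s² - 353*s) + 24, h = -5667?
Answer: 3*√20613 ≈ 430.72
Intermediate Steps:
l(s) = 24 + s² - 353*s
√(h + l(-295)) = √(-5667 + (24 + (-295)² - 353*(-295))) = √(-5667 + (24 + 87025 + 104135)) = √(-5667 + 191184) = √185517 = 3*√20613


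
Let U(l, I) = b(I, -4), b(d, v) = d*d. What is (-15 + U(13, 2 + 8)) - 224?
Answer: -139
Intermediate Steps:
b(d, v) = d²
U(l, I) = I²
(-15 + U(13, 2 + 8)) - 224 = (-15 + (2 + 8)²) - 224 = (-15 + 10²) - 224 = (-15 + 100) - 224 = 85 - 224 = -139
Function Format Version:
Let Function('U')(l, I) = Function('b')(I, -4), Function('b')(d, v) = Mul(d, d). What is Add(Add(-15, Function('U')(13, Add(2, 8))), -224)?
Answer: -139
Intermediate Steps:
Function('b')(d, v) = Pow(d, 2)
Function('U')(l, I) = Pow(I, 2)
Add(Add(-15, Function('U')(13, Add(2, 8))), -224) = Add(Add(-15, Pow(Add(2, 8), 2)), -224) = Add(Add(-15, Pow(10, 2)), -224) = Add(Add(-15, 100), -224) = Add(85, -224) = -139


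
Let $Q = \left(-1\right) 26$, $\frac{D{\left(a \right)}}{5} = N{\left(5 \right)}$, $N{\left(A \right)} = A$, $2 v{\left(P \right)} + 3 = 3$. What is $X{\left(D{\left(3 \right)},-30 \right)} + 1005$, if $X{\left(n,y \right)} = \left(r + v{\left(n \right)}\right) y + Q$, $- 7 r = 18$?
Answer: $\frac{7393}{7} \approx 1056.1$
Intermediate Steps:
$r = - \frac{18}{7}$ ($r = \left(- \frac{1}{7}\right) 18 = - \frac{18}{7} \approx -2.5714$)
$v{\left(P \right)} = 0$ ($v{\left(P \right)} = - \frac{3}{2} + \frac{1}{2} \cdot 3 = - \frac{3}{2} + \frac{3}{2} = 0$)
$D{\left(a \right)} = 25$ ($D{\left(a \right)} = 5 \cdot 5 = 25$)
$Q = -26$
$X{\left(n,y \right)} = -26 - \frac{18 y}{7}$ ($X{\left(n,y \right)} = \left(- \frac{18}{7} + 0\right) y - 26 = - \frac{18 y}{7} - 26 = -26 - \frac{18 y}{7}$)
$X{\left(D{\left(3 \right)},-30 \right)} + 1005 = \left(-26 - - \frac{540}{7}\right) + 1005 = \left(-26 + \frac{540}{7}\right) + 1005 = \frac{358}{7} + 1005 = \frac{7393}{7}$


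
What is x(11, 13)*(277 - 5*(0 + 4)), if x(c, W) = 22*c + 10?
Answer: 64764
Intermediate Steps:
x(c, W) = 10 + 22*c
x(11, 13)*(277 - 5*(0 + 4)) = (10 + 22*11)*(277 - 5*(0 + 4)) = (10 + 242)*(277 - 5*4) = 252*(277 - 20) = 252*257 = 64764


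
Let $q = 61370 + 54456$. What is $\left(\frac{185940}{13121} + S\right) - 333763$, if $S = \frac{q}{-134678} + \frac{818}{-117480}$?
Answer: $- \frac{17321616493569272171}{51900021816060} \approx -3.3375 \cdot 10^{5}$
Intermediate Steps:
$q = 115826$
$S = - \frac{3429351271}{3955492860}$ ($S = \frac{115826}{-134678} + \frac{818}{-117480} = 115826 \left(- \frac{1}{134678}\right) + 818 \left(- \frac{1}{117480}\right) = - \frac{57913}{67339} - \frac{409}{58740} = - \frac{3429351271}{3955492860} \approx -0.86698$)
$\left(\frac{185940}{13121} + S\right) - 333763 = \left(\frac{185940}{13121} - \frac{3429351271}{3955492860}\right) - 333763 = \frac{690487824361609}{51900021816060} - 333763 = - \frac{17321616493569272171}{51900021816060}$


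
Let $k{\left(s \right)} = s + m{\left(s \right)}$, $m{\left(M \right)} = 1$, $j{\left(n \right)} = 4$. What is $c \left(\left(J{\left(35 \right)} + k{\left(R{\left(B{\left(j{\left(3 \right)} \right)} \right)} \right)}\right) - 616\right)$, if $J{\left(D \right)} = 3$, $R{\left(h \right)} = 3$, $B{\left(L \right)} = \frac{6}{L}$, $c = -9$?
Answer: $5481$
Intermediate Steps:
$k{\left(s \right)} = 1 + s$ ($k{\left(s \right)} = s + 1 = 1 + s$)
$c \left(\left(J{\left(35 \right)} + k{\left(R{\left(B{\left(j{\left(3 \right)} \right)} \right)} \right)}\right) - 616\right) = - 9 \left(\left(3 + \left(1 + 3\right)\right) - 616\right) = - 9 \left(\left(3 + 4\right) - 616\right) = - 9 \left(7 - 616\right) = \left(-9\right) \left(-609\right) = 5481$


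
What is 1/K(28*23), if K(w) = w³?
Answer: 1/267089984 ≈ 3.7441e-9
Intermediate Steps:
1/K(28*23) = 1/((28*23)³) = 1/(644³) = 1/267089984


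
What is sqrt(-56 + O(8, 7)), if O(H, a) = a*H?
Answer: 0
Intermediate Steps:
O(H, a) = H*a
sqrt(-56 + O(8, 7)) = sqrt(-56 + 8*7) = sqrt(-56 + 56) = sqrt(0) = 0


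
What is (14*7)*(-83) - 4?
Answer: -8138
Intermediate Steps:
(14*7)*(-83) - 4 = 98*(-83) - 4 = -8134 - 4 = -8138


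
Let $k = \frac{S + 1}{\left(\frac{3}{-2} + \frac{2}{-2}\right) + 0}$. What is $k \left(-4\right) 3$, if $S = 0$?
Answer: $\frac{24}{5} \approx 4.8$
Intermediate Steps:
$k = - \frac{2}{5}$ ($k = \frac{0 + 1}{\left(\frac{3}{-2} + \frac{2}{-2}\right) + 0} = 1 \frac{1}{\left(3 \left(- \frac{1}{2}\right) + 2 \left(- \frac{1}{2}\right)\right) + 0} = 1 \frac{1}{\left(- \frac{3}{2} - 1\right) + 0} = 1 \frac{1}{- \frac{5}{2} + 0} = 1 \frac{1}{- \frac{5}{2}} = 1 \left(- \frac{2}{5}\right) = - \frac{2}{5} \approx -0.4$)
$k \left(-4\right) 3 = \left(- \frac{2}{5}\right) \left(-4\right) 3 = \frac{8}{5} \cdot 3 = \frac{24}{5}$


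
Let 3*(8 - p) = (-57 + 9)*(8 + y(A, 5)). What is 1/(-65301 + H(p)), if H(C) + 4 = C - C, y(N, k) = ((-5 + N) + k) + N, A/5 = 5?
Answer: -1/65305 ≈ -1.5313e-5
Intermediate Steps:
A = 25 (A = 5*5 = 25)
y(N, k) = -5 + k + 2*N (y(N, k) = (-5 + N + k) + N = -5 + k + 2*N)
p = 936 (p = 8 - (-57 + 9)*(8 + (-5 + 5 + 2*25))/3 = 8 - (-16)*(8 + (-5 + 5 + 50)) = 8 - (-16)*(8 + 50) = 8 - (-16)*58 = 8 - ⅓*(-2784) = 8 + 928 = 936)
H(C) = -4 (H(C) = -4 + (C - C) = -4 + 0 = -4)
1/(-65301 + H(p)) = 1/(-65301 - 4) = 1/(-65305) = -1/65305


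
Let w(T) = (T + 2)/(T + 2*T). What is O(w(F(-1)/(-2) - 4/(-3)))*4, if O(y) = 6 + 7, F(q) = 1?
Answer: 52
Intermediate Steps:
w(T) = (2 + T)/(3*T) (w(T) = (2 + T)/((3*T)) = (2 + T)*(1/(3*T)) = (2 + T)/(3*T))
O(y) = 13
O(w(F(-1)/(-2) - 4/(-3)))*4 = 13*4 = 52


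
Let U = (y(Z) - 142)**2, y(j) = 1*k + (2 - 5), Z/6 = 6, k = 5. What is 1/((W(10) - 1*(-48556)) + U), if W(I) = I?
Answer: 1/68166 ≈ 1.4670e-5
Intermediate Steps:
Z = 36 (Z = 6*6 = 36)
y(j) = 2 (y(j) = 1*5 + (2 - 5) = 5 - 3 = 2)
U = 19600 (U = (2 - 142)**2 = (-140)**2 = 19600)
1/((W(10) - 1*(-48556)) + U) = 1/((10 - 1*(-48556)) + 19600) = 1/((10 + 48556) + 19600) = 1/(48566 + 19600) = 1/68166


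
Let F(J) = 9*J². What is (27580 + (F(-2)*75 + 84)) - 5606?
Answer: 24758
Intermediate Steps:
(27580 + (F(-2)*75 + 84)) - 5606 = (27580 + ((9*(-2)²)*75 + 84)) - 5606 = (27580 + ((9*4)*75 + 84)) - 5606 = (27580 + (36*75 + 84)) - 5606 = (27580 + (2700 + 84)) - 5606 = (27580 + 2784) - 5606 = 30364 - 5606 = 24758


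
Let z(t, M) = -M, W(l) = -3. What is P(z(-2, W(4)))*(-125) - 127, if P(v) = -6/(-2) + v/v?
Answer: -627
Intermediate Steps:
P(v) = 4 (P(v) = -6*(-½) + 1 = 3 + 1 = 4)
P(z(-2, W(4)))*(-125) - 127 = 4*(-125) - 127 = -500 - 127 = -627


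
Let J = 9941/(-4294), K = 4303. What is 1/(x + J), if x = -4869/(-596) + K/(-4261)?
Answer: 5452426732/26414365389 ≈ 0.20642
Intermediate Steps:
x = 18182221/2539556 (x = -4869/(-596) + 4303/(-4261) = -4869*(-1/596) + 4303*(-1/4261) = 4869/596 - 4303/4261 = 18182221/2539556 ≈ 7.1596)
J = -9941/4294 (J = 9941*(-1/4294) = -9941/4294 ≈ -2.3151)
1/(x + J) = 1/(18182221/2539556 - 9941/4294) = 1/(26414365389/5452426732) = 5452426732/26414365389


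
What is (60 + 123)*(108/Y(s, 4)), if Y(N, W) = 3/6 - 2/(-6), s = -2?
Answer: 118584/5 ≈ 23717.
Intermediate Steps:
Y(N, W) = ⅚ (Y(N, W) = 3*(⅙) - 2*(-⅙) = ½ + ⅓ = ⅚)
(60 + 123)*(108/Y(s, 4)) = (60 + 123)*(108/(⅚)) = 183*(108*(6/5)) = 183*(648/5) = 118584/5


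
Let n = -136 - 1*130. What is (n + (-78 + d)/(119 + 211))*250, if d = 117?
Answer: -731175/11 ≈ -66471.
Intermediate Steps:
n = -266 (n = -136 - 130 = -266)
(n + (-78 + d)/(119 + 211))*250 = (-266 + (-78 + 117)/(119 + 211))*250 = (-266 + 39/330)*250 = (-266 + 39*(1/330))*250 = (-266 + 13/110)*250 = -29247/110*250 = -731175/11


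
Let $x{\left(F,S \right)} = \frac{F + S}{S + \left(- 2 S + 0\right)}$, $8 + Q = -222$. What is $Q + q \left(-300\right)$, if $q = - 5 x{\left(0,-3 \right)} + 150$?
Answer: $-46730$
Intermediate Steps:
$Q = -230$ ($Q = -8 - 222 = -230$)
$x{\left(F,S \right)} = - \frac{F + S}{S}$ ($x{\left(F,S \right)} = \frac{F + S}{S - 2 S} = \frac{F + S}{\left(-1\right) S} = \left(F + S\right) \left(- \frac{1}{S}\right) = - \frac{F + S}{S}$)
$q = 155$ ($q = - 5 \frac{\left(-1\right) 0 - -3}{-3} + 150 = - 5 \left(- \frac{0 + 3}{3}\right) + 150 = - 5 \left(\left(- \frac{1}{3}\right) 3\right) + 150 = \left(-5\right) \left(-1\right) + 150 = 5 + 150 = 155$)
$Q + q \left(-300\right) = -230 + 155 \left(-300\right) = -230 - 46500 = -46730$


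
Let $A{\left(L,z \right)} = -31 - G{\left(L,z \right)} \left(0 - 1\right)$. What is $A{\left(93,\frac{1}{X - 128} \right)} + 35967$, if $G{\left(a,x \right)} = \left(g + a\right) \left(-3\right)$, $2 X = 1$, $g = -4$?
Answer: $35669$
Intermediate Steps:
$X = \frac{1}{2}$ ($X = \frac{1}{2} \cdot 1 = \frac{1}{2} \approx 0.5$)
$G{\left(a,x \right)} = 12 - 3 a$ ($G{\left(a,x \right)} = \left(-4 + a\right) \left(-3\right) = 12 - 3 a$)
$A{\left(L,z \right)} = -19 - 3 L$ ($A{\left(L,z \right)} = -31 - \left(12 - 3 L\right) \left(0 - 1\right) = -31 - \left(12 - 3 L\right) \left(-1\right) = -31 - \left(-12 + 3 L\right) = -19 - 3 L$)
$A{\left(93,\frac{1}{X - 128} \right)} + 35967 = \left(-19 - 279\right) + 35967 = -298 + 35967 = 35669$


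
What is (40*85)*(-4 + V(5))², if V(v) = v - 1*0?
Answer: 3400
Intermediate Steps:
V(v) = v (V(v) = v + 0 = v)
(40*85)*(-4 + V(5))² = (40*85)*(-4 + 5)² = 3400*1² = 3400*1 = 3400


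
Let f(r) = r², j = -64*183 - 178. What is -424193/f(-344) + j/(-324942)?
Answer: -68215553383/19226168256 ≈ -3.5481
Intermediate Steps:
j = -11890 (j = -11712 - 178 = -11890)
-424193/f(-344) + j/(-324942) = -424193/((-344)²) - 11890/(-324942) = -424193/118336 - 11890*(-1/324942) = -424193*1/118336 + 5945/162471 = -424193/118336 + 5945/162471 = -68215553383/19226168256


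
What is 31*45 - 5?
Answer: 1390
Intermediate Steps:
31*45 - 5 = 1395 - 5 = 1390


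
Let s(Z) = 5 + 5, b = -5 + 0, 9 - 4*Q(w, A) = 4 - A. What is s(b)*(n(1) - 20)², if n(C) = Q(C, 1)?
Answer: 6845/2 ≈ 3422.5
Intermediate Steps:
Q(w, A) = 5/4 + A/4 (Q(w, A) = 9/4 - (4 - A)/4 = 9/4 + (-1 + A/4) = 5/4 + A/4)
n(C) = 3/2 (n(C) = 5/4 + (¼)*1 = 5/4 + ¼ = 3/2)
b = -5
s(Z) = 10
s(b)*(n(1) - 20)² = 10*(3/2 - 20)² = 10*(-37/2)² = 10*(1369/4) = 6845/2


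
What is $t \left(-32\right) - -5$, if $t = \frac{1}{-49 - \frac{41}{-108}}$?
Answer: $\frac{29711}{5251} \approx 5.6582$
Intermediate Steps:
$t = - \frac{108}{5251}$ ($t = \frac{1}{-49 - - \frac{41}{108}} = \frac{1}{-49 + \frac{41}{108}} = \frac{1}{- \frac{5251}{108}} = - \frac{108}{5251} \approx -0.020568$)
$t \left(-32\right) - -5 = \left(- \frac{108}{5251}\right) \left(-32\right) - -5 = \frac{3456}{5251} + 5 = \frac{29711}{5251}$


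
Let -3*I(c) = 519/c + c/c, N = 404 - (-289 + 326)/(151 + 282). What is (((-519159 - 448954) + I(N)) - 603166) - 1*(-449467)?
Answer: -588598328842/524685 ≈ -1.1218e+6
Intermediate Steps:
N = 174895/433 (N = 404 - 37/433 = 174895/433 ≈ 403.91)
I(c) = -1/3 - 173/c (I(c) = -(519/c + c/c)/3 = -(519/c + 1)/3 = -(1 + 519/c)/3 = -1/3 - 173/c)
(((-519159 - 448954) + I(N)) - 603166) - 1*(-449467) = (((-519159 - 448954) + (-519 - 1*174895/433)/(3*(174895/433))) - 603166) - 1*(-449467) = ((-968113 + (1/3)*(433/174895)*(-519 - 174895/433)) - 603166) + 449467 = ((-968113 + (1/3)*(433/174895)*(-399622/433)) - 603166) + 449467 = ((-968113 - 399622/524685) - 603166) + 449467 = (-507954769027/524685 - 603166) + 449467 = -824426921737/524685 + 449467 = -588598328842/524685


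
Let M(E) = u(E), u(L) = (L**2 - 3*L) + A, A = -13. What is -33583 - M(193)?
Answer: -70240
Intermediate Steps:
u(L) = -13 + L**2 - 3*L (u(L) = (L**2 - 3*L) - 13 = -13 + L**2 - 3*L)
M(E) = -13 + E**2 - 3*E
-33583 - M(193) = -33583 - (-13 + 193**2 - 3*193) = -33583 - (-13 + 37249 - 579) = -33583 - 1*36657 = -33583 - 36657 = -70240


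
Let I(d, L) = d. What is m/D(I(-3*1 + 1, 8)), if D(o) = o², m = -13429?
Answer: -13429/4 ≈ -3357.3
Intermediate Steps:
m/D(I(-3*1 + 1, 8)) = -13429/(-3*1 + 1)² = -13429/(-3 + 1)² = -13429/((-2)²) = -13429/4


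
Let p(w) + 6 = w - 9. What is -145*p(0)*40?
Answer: 87000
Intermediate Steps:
p(w) = -15 + w (p(w) = -6 + (w - 9) = -6 + (-9 + w) = -15 + w)
-145*p(0)*40 = -145*(-15 + 0)*40 = -145*(-15)*40 = 2175*40 = 87000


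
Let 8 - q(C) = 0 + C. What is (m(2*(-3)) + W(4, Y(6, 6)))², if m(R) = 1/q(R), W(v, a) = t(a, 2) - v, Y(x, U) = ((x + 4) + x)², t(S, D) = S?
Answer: 12453841/196 ≈ 63540.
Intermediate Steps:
Y(x, U) = (4 + 2*x)² (Y(x, U) = ((4 + x) + x)² = (4 + 2*x)²)
q(C) = 8 - C (q(C) = 8 - (0 + C) = 8 - C)
W(v, a) = a - v
m(R) = 1/(8 - R)
(m(2*(-3)) + W(4, Y(6, 6)))² = (-1/(-8 + 2*(-3)) + (4*(2 + 6)² - 1*4))² = (-1/(-8 - 6) + (4*8² - 4))² = (-1/(-14) + (4*64 - 4))² = (-1*(-1/14) + (256 - 4))² = (1/14 + 252)² = (3529/14)² = 12453841/196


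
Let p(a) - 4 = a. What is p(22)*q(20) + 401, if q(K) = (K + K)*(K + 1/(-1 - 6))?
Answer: 147367/7 ≈ 21052.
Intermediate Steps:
p(a) = 4 + a
q(K) = 2*K*(-⅐ + K) (q(K) = (2*K)*(K + 1/(-7)) = (2*K)*(K - ⅐) = (2*K)*(-⅐ + K) = 2*K*(-⅐ + K))
p(22)*q(20) + 401 = (4 + 22)*((2/7)*20*(-1 + 7*20)) + 401 = 26*((2/7)*20*(-1 + 140)) + 401 = 26*((2/7)*20*139) + 401 = 26*(5560/7) + 401 = 144560/7 + 401 = 147367/7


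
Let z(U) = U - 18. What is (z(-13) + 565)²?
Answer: 285156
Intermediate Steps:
z(U) = -18 + U
(z(-13) + 565)² = ((-18 - 13) + 565)² = (-31 + 565)² = 534² = 285156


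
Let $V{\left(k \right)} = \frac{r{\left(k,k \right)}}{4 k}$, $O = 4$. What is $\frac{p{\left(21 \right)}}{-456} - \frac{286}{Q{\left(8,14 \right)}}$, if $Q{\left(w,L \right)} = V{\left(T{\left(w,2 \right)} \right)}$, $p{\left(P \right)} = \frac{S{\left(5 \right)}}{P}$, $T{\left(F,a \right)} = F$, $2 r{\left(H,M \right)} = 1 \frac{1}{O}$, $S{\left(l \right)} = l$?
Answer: $- \frac{701116421}{9576} \approx -73216.0$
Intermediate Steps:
$r{\left(H,M \right)} = \frac{1}{8}$ ($r{\left(H,M \right)} = \frac{1 \cdot \frac{1}{4}}{2} = \frac{1}{2} \cdot \frac{1}{4} = \frac{1}{8}$)
$p{\left(P \right)} = \frac{5}{P}$
$V{\left(k \right)} = \frac{1}{32 k}$ ($V{\left(k \right)} = \frac{1}{8 \cdot 4 k} = \frac{\frac{1}{4} \frac{1}{k}}{8} = \frac{1}{32 k}$)
$Q{\left(w,L \right)} = \frac{1}{32 w}$
$\frac{p{\left(21 \right)}}{-456} - \frac{286}{Q{\left(8,14 \right)}} = \frac{5 \cdot \frac{1}{21}}{-456} - \frac{286}{\frac{1}{32} \cdot \frac{1}{8}} = 5 \cdot \frac{1}{21} \left(- \frac{1}{456}\right) - \frac{286}{\frac{1}{32} \cdot \frac{1}{8}} = \frac{5}{21} \left(- \frac{1}{456}\right) - 286 \frac{1}{\frac{1}{256}} = - \frac{5}{9576} - 73216 = - \frac{701116421}{9576}$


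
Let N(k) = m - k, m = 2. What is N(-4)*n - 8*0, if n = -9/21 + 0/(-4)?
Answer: -18/7 ≈ -2.5714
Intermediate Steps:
n = -3/7 (n = -9*1/21 + 0*(-¼) = -3/7 + 0 = -3/7 ≈ -0.42857)
N(k) = 2 - k
N(-4)*n - 8*0 = (2 - 1*(-4))*(-3/7) - 8*0 = (2 + 4)*(-3/7) + 0 = 6*(-3/7) + 0 = -18/7 + 0 = -18/7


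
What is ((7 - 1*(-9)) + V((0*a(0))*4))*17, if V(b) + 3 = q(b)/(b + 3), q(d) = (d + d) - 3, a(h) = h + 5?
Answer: 204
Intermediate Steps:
a(h) = 5 + h
q(d) = -3 + 2*d (q(d) = 2*d - 3 = -3 + 2*d)
V(b) = -3 + (-3 + 2*b)/(3 + b) (V(b) = -3 + (-3 + 2*b)/(b + 3) = -3 + (-3 + 2*b)/(3 + b))
((7 - 1*(-9)) + V((0*a(0))*4))*17 = ((7 - 1*(-9)) + (-12 - 0*(5 + 0)*4)/(3 + (0*(5 + 0))*4))*17 = ((7 + 9) + (-12 - 0*5*4)/(3 + (0*5)*4))*17 = (16 + (-12 - 0*4)/(3 + 0*4))*17 = (16 + (-12 - 1*0)/(3 + 0))*17 = (16 + (-12 + 0)/3)*17 = (16 + (⅓)*(-12))*17 = (16 - 4)*17 = 12*17 = 204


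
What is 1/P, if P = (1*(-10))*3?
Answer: -1/30 ≈ -0.033333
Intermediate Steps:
P = -30 (P = -10*3 = -30)
1/P = 1/(-30) = -1/30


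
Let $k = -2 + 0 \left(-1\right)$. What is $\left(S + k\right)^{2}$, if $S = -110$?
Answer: $12544$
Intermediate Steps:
$k = -2$ ($k = -2 + 0 = -2$)
$\left(S + k\right)^{2} = \left(-110 - 2\right)^{2} = \left(-112\right)^{2} = 12544$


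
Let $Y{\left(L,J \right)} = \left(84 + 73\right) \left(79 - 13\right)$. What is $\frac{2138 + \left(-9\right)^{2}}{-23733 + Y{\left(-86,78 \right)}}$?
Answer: $- \frac{2219}{13371} \approx -0.16596$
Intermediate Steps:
$Y{\left(L,J \right)} = 10362$ ($Y{\left(L,J \right)} = 157 \cdot 66 = 10362$)
$\frac{2138 + \left(-9\right)^{2}}{-23733 + Y{\left(-86,78 \right)}} = \frac{2138 + \left(-9\right)^{2}}{-23733 + 10362} = \frac{2138 + 81}{-13371} = 2219 \left(- \frac{1}{13371}\right) = - \frac{2219}{13371}$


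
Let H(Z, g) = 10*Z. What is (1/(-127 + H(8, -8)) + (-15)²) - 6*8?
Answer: 8318/47 ≈ 176.98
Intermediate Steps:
(1/(-127 + H(8, -8)) + (-15)²) - 6*8 = (1/(-127 + 10*8) + (-15)²) - 6*8 = (1/(-127 + 80) + 225) - 48 = (1/(-47) + 225) - 48 = (-1/47 + 225) - 48 = 10574/47 - 48 = 8318/47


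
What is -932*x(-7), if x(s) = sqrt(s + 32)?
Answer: -4660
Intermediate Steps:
x(s) = sqrt(32 + s)
-932*x(-7) = -932*sqrt(32 - 7) = -932*sqrt(25) = -932*5 = -4660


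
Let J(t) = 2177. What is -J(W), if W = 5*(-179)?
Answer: -2177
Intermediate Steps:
W = -895
-J(W) = -1*2177 = -2177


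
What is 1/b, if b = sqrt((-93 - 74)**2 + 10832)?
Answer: sqrt(38721)/38721 ≈ 0.0050819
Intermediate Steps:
b = sqrt(38721) (b = sqrt((-167)**2 + 10832) = sqrt(27889 + 10832) = sqrt(38721) ≈ 196.78)
1/b = 1/(sqrt(38721)) = sqrt(38721)/38721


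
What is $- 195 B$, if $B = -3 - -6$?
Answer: $-585$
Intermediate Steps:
$B = 3$ ($B = -3 + 6 = 3$)
$- 195 B = \left(-195\right) 3 = -585$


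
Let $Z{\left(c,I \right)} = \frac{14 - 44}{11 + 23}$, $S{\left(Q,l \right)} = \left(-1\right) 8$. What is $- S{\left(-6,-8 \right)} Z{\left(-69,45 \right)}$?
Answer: $- \frac{120}{17} \approx -7.0588$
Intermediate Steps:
$S{\left(Q,l \right)} = -8$
$Z{\left(c,I \right)} = - \frac{15}{17}$ ($Z{\left(c,I \right)} = - \frac{30}{34} = \left(-30\right) \frac{1}{34} = - \frac{15}{17}$)
$- S{\left(-6,-8 \right)} Z{\left(-69,45 \right)} = \left(-1\right) \left(-8\right) \left(- \frac{15}{17}\right) = 8 \left(- \frac{15}{17}\right) = - \frac{120}{17}$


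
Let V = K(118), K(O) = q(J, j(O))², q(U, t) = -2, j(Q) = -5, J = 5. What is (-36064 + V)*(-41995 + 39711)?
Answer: 82361040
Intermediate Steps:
K(O) = 4 (K(O) = (-2)² = 4)
V = 4
(-36064 + V)*(-41995 + 39711) = (-36064 + 4)*(-41995 + 39711) = -36060*(-2284) = 82361040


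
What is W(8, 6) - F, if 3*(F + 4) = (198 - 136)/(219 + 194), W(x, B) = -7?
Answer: -3779/1239 ≈ -3.0500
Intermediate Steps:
F = -4894/1239 (F = -4 + ((198 - 136)/(219 + 194))/3 = -4 + (62/413)/3 = -4 + (62*(1/413))/3 = -4 + (⅓)*(62/413) = -4 + 62/1239 = -4894/1239 ≈ -3.9500)
W(8, 6) - F = -7 - 1*(-4894/1239) = -7 + 4894/1239 = -3779/1239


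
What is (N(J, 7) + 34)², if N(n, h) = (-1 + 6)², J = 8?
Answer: 3481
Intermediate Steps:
N(n, h) = 25 (N(n, h) = 5² = 25)
(N(J, 7) + 34)² = (25 + 34)² = 59² = 3481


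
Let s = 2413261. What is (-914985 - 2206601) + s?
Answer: -708325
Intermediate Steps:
(-914985 - 2206601) + s = (-914985 - 2206601) + 2413261 = -3121586 + 2413261 = -708325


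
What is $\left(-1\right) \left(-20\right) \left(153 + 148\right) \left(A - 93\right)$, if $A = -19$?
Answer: $-674240$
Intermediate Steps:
$\left(-1\right) \left(-20\right) \left(153 + 148\right) \left(A - 93\right) = \left(-1\right) \left(-20\right) \left(153 + 148\right) \left(-19 - 93\right) = 20 \cdot 301 \left(-112\right) = 20 \left(-33712\right) = -674240$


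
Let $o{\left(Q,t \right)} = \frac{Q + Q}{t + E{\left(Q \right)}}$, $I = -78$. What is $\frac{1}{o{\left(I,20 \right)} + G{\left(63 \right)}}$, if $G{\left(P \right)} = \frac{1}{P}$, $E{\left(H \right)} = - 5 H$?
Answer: $- \frac{12915}{4709} \approx -2.7426$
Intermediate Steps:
$o{\left(Q,t \right)} = \frac{2 Q}{t - 5 Q}$ ($o{\left(Q,t \right)} = \frac{Q + Q}{t - 5 Q} = \frac{2 Q}{t - 5 Q}$)
$\frac{1}{o{\left(I,20 \right)} + G{\left(63 \right)}} = \frac{1}{2 \left(-78\right) \frac{1}{20 - -390} + \frac{1}{63}} = \frac{1}{2 \left(-78\right) \frac{1}{20 + 390} + \frac{1}{63}} = \frac{1}{2 \left(-78\right) \frac{1}{410} + \frac{1}{63}} = \frac{1}{- \frac{78}{205} + \frac{1}{63}} = \frac{1}{- \frac{4709}{12915}} = - \frac{12915}{4709}$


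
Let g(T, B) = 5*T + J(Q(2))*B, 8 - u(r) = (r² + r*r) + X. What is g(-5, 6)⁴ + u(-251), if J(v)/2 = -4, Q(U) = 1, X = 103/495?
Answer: 13994762162/495 ≈ 2.8272e+7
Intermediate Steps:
X = 103/495 (X = 103*(1/495) = 103/495 ≈ 0.20808)
u(r) = 3857/495 - 2*r² (u(r) = 8 - ((r² + r*r) + 103/495) = 8 - ((r² + r²) + 103/495) = 8 - (2*r² + 103/495) = 8 - (103/495 + 2*r²) = 8 + (-103/495 - 2*r²) = 3857/495 - 2*r²)
J(v) = -8 (J(v) = 2*(-4) = -8)
g(T, B) = -8*B + 5*T (g(T, B) = 5*T - 8*B = -8*B + 5*T)
g(-5, 6)⁴ + u(-251) = (-8*6 + 5*(-5))⁴ + (3857/495 - 2*(-251)²) = (-48 - 25)⁴ + (3857/495 - 2*63001) = (-73)⁴ + (3857/495 - 126002) = 28398241 - 62367133/495 = 13994762162/495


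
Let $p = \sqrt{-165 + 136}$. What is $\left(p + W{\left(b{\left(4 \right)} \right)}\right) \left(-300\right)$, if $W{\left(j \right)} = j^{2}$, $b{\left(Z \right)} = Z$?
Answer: $-4800 - 300 i \sqrt{29} \approx -4800.0 - 1615.5 i$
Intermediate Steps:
$p = i \sqrt{29}$ ($p = \sqrt{-29} = i \sqrt{29} \approx 5.3852 i$)
$\left(p + W{\left(b{\left(4 \right)} \right)}\right) \left(-300\right) = \left(i \sqrt{29} + 4^{2}\right) \left(-300\right) = \left(i \sqrt{29} + 16\right) \left(-300\right) = \left(16 + i \sqrt{29}\right) \left(-300\right) = -4800 - 300 i \sqrt{29}$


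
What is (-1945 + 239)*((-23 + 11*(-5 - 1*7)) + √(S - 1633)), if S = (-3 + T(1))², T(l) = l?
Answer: 264430 - 5118*I*√181 ≈ 2.6443e+5 - 68856.0*I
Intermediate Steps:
S = 4 (S = (-3 + 1)² = (-2)² = 4)
(-1945 + 239)*((-23 + 11*(-5 - 1*7)) + √(S - 1633)) = (-1945 + 239)*((-23 + 11*(-5 - 1*7)) + √(4 - 1633)) = -1706*((-23 + 11*(-5 - 7)) + √(-1629)) = -1706*((-23 + 11*(-12)) + 3*I*√181) = -1706*((-23 - 132) + 3*I*√181) = -1706*(-155 + 3*I*√181) = 264430 - 5118*I*√181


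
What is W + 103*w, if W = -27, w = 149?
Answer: 15320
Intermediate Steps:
W + 103*w = -27 + 103*149 = -27 + 15347 = 15320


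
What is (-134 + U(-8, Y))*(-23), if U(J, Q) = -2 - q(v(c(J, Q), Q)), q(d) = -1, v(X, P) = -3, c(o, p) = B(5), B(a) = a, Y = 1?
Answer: 3105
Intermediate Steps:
c(o, p) = 5
U(J, Q) = -1 (U(J, Q) = -2 - 1*(-1) = -2 + 1 = -1)
(-134 + U(-8, Y))*(-23) = (-134 - 1)*(-23) = -135*(-23) = 3105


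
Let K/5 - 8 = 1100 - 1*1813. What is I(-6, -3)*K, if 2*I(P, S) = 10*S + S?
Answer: 116325/2 ≈ 58163.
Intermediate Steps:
I(P, S) = 11*S/2 (I(P, S) = (10*S + S)/2 = (11*S)/2 = 11*S/2)
K = -3525 (K = 40 + 5*(1100 - 1*1813) = 40 + 5*(1100 - 1813) = 40 + 5*(-713) = 40 - 3565 = -3525)
I(-6, -3)*K = ((11/2)*(-3))*(-3525) = -33/2*(-3525) = 116325/2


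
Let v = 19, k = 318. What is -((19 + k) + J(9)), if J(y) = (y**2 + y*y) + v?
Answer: -518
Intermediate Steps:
J(y) = 19 + 2*y**2 (J(y) = (y**2 + y*y) + 19 = (y**2 + y**2) + 19 = 2*y**2 + 19 = 19 + 2*y**2)
-((19 + k) + J(9)) = -((19 + 318) + (19 + 2*9**2)) = -(337 + (19 + 2*81)) = -(337 + (19 + 162)) = -(337 + 181) = -1*518 = -518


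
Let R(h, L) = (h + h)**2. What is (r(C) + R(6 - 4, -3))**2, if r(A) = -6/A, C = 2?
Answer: 169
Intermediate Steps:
R(h, L) = 4*h**2 (R(h, L) = (2*h)**2 = 4*h**2)
(r(C) + R(6 - 4, -3))**2 = (-6/2 + 4*(6 - 4)**2)**2 = (-6*1/2 + 4*2**2)**2 = (-3 + 4*4)**2 = (-3 + 16)**2 = 13**2 = 169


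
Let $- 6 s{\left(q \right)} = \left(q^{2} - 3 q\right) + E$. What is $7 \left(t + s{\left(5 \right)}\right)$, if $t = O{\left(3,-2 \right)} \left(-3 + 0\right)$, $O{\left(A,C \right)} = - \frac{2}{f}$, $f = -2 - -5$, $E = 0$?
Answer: $\frac{7}{3} \approx 2.3333$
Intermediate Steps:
$s{\left(q \right)} = \frac{q}{2} - \frac{q^{2}}{6}$ ($s{\left(q \right)} = - \frac{\left(q^{2} - 3 q\right) + 0}{6} = - \frac{q^{2} - 3 q}{6} = \frac{q}{2} - \frac{q^{2}}{6}$)
$f = 3$ ($f = -2 + 5 = 3$)
$O{\left(A,C \right)} = - \frac{2}{3}$
$t = 2$ ($t = - \frac{2 \left(-3 + 0\right)}{3} = \left(- \frac{2}{3}\right) \left(-3\right) = 2$)
$7 \left(t + s{\left(5 \right)}\right) = 7 \left(2 + \frac{1}{6} \cdot 5 \left(3 - 5\right)\right) = 7 \left(2 + \frac{1}{6} \cdot 5 \left(-2\right)\right) = 7 \left(2 - \frac{5}{3}\right) = 7 \cdot \frac{1}{3} = \frac{7}{3}$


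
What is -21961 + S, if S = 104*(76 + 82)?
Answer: -5529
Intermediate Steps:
S = 16432 (S = 104*158 = 16432)
-21961 + S = -21961 + 16432 = -5529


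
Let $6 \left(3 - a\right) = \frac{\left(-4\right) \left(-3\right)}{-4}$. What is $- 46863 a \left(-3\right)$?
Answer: $\frac{984123}{2} \approx 4.9206 \cdot 10^{5}$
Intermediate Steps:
$a = \frac{7}{2}$ ($a = 3 - \frac{\left(-4\right) \left(-3\right) \frac{1}{-4}}{6} = 3 - \frac{12 \left(- \frac{1}{4}\right)}{6} = 3 - - \frac{1}{2} = 3 + \frac{1}{2} = \frac{7}{2} \approx 3.5$)
$- 46863 a \left(-3\right) = - 46863 \cdot \frac{7}{2} \left(-3\right) = \left(-46863\right) \left(- \frac{21}{2}\right) = \frac{984123}{2}$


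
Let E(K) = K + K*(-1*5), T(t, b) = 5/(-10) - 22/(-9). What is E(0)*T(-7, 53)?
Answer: 0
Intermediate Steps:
T(t, b) = 35/18 (T(t, b) = 5*(-1/10) - 22*(-1/9) = -1/2 + 22/9 = 35/18)
E(K) = -4*K (E(K) = K + K*(-5) = K - 5*K = -4*K)
E(0)*T(-7, 53) = -4*0*(35/18) = 0*(35/18) = 0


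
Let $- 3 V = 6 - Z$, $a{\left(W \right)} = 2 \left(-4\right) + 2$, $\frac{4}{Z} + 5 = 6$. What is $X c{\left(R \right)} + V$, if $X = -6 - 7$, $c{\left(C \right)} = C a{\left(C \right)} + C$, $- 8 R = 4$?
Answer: $- \frac{199}{6} \approx -33.167$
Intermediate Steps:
$Z = 4$ ($Z = \frac{4}{-5 + 6} = \frac{4}{1} = 4 \cdot 1 = 4$)
$R = - \frac{1}{2}$ ($R = \left(- \frac{1}{8}\right) 4 = - \frac{1}{2} \approx -0.5$)
$a{\left(W \right)} = -6$ ($a{\left(W \right)} = -8 + 2 = -6$)
$c{\left(C \right)} = - 5 C$ ($c{\left(C \right)} = C \left(-6\right) + C = - 6 C + C = - 5 C$)
$X = -13$ ($X = -6 - 7 = -13$)
$V = - \frac{2}{3}$ ($V = - \frac{6 - 4}{3} = \left(- \frac{1}{3}\right) 2 = - \frac{2}{3} \approx -0.66667$)
$X c{\left(R \right)} + V = - 13 \left(\left(-5\right) \left(- \frac{1}{2}\right)\right) - \frac{2}{3} = \left(-13\right) \frac{5}{2} - \frac{2}{3} = - \frac{65}{2} - \frac{2}{3} = - \frac{199}{6}$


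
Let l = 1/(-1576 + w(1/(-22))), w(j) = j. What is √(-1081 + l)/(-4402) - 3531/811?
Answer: -3531/811 - 27*I*√1782712295/152630546 ≈ -4.3539 - 0.007469*I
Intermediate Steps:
l = -22/34673 (l = 1/(-1576 + 1/(-22)) = 1/(-1576 - 1/22) = 1/(-34673/22) = -22/34673 ≈ -0.00063450)
√(-1081 + l)/(-4402) - 3531/811 = √(-1081 - 22/34673)/(-4402) - 3531/811 = √(-37481535/34673)*(-1/4402) - 3531*1/811 = (27*I*√1782712295/34673)*(-1/4402) - 3531/811 = -27*I*√1782712295/152630546 - 3531/811 = -3531/811 - 27*I*√1782712295/152630546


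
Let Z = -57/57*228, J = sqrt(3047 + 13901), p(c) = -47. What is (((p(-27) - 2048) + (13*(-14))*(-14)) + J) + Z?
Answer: 225 + 2*sqrt(4237) ≈ 355.18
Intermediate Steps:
J = 2*sqrt(4237) (J = sqrt(16948) = 2*sqrt(4237) ≈ 130.18)
Z = -228 (Z = -57*1/57*228 = -1*228 = -228)
(((p(-27) - 2048) + (13*(-14))*(-14)) + J) + Z = (((-47 - 2048) + (13*(-14))*(-14)) + 2*sqrt(4237)) - 228 = ((-2095 - 182*(-14)) + 2*sqrt(4237)) - 228 = ((-2095 + 2548) + 2*sqrt(4237)) - 228 = (453 + 2*sqrt(4237)) - 228 = 225 + 2*sqrt(4237)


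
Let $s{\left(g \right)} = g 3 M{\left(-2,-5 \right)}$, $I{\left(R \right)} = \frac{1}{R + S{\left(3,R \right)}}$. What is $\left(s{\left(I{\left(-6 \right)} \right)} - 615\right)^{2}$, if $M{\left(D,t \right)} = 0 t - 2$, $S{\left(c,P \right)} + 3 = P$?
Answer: $\frac{9443329}{25} \approx 3.7773 \cdot 10^{5}$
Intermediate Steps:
$S{\left(c,P \right)} = -3 + P$
$I{\left(R \right)} = \frac{1}{-3 + 2 R}$ ($I{\left(R \right)} = \frac{1}{R + \left(-3 + R\right)} = \frac{1}{-3 + 2 R}$)
$M{\left(D,t \right)} = -2$ ($M{\left(D,t \right)} = 0 - 2 = -2$)
$s{\left(g \right)} = - 6 g$ ($s{\left(g \right)} = g 3 \left(-2\right) = 3 g \left(-2\right) = - 6 g$)
$\left(s{\left(I{\left(-6 \right)} \right)} - 615\right)^{2} = \left(- \frac{6}{-3 + 2 \left(-6\right)} - 615\right)^{2} = \left(- \frac{6}{-3 - 12} - 615\right)^{2} = \left(- \frac{6}{-15} - 615\right)^{2} = \left(\left(-6\right) \left(- \frac{1}{15}\right) - 615\right)^{2} = \left(\frac{2}{5} - 615\right)^{2} = \left(- \frac{3073}{5}\right)^{2} = \frac{9443329}{25}$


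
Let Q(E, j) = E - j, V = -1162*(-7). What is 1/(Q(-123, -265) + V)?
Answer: 1/8276 ≈ 0.00012083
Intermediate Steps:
V = 8134
1/(Q(-123, -265) + V) = 1/((-123 - 1*(-265)) + 8134) = 1/((-123 + 265) + 8134) = 1/(142 + 8134) = 1/8276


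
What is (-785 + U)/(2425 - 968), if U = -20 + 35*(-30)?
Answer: -1855/1457 ≈ -1.2732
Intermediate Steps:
U = -1070 (U = -20 - 1050 = -1070)
(-785 + U)/(2425 - 968) = (-785 - 1070)/(2425 - 968) = -1855/1457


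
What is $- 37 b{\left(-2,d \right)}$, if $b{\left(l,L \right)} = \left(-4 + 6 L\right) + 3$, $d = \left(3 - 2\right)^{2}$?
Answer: $-185$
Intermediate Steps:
$d = 1$ ($d = 1^{2} = 1$)
$b{\left(l,L \right)} = -1 + 6 L$
$- 37 b{\left(-2,d \right)} = - 37 \left(-1 + 6 \cdot 1\right) = - 37 \left(-1 + 6\right) = \left(-37\right) 5 = -185$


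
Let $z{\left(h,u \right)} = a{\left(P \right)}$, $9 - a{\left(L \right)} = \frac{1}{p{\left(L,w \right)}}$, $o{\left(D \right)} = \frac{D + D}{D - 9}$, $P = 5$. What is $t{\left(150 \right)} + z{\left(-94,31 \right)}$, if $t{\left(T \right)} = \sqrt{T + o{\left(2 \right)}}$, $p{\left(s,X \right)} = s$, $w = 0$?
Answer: $\frac{44}{5} + \frac{\sqrt{7322}}{7} \approx 21.024$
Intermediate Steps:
$o{\left(D \right)} = \frac{2 D}{-9 + D}$
$a{\left(L \right)} = 9 - \frac{1}{L}$
$z{\left(h,u \right)} = \frac{44}{5}$ ($z{\left(h,u \right)} = 9 - \frac{1}{5} = \frac{44}{5}$)
$t{\left(T \right)} = \sqrt{- \frac{4}{7} + T}$ ($t{\left(T \right)} = \sqrt{T + 2 \cdot 2 \frac{1}{-9 + 2}} = \sqrt{T + 2 \cdot 2 \frac{1}{-7}} = \sqrt{T + 2 \cdot 2 \left(- \frac{1}{7}\right)} = \sqrt{T - \frac{4}{7}} = \sqrt{- \frac{4}{7} + T}$)
$t{\left(150 \right)} + z{\left(-94,31 \right)} = \frac{\sqrt{-28 + 49 \cdot 150}}{7} + \frac{44}{5} = \frac{\sqrt{-28 + 7350}}{7} + \frac{44}{5} = \frac{\sqrt{7322}}{7} + \frac{44}{5} = \frac{44}{5} + \frac{\sqrt{7322}}{7}$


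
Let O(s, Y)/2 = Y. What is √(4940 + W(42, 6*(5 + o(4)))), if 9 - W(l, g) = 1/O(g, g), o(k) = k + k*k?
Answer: √4454097/30 ≈ 70.349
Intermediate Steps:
O(s, Y) = 2*Y
o(k) = k + k²
W(l, g) = 9 - 1/(2*g)
√(4940 + W(42, 6*(5 + o(4)))) = √(4940 + (9 - 1/(6*(5 + 4*(1 + 4)))/2)) = √(4940 + (9 - 1/(6*(5 + 4*5))/2)) = √(4940 + (9 - 1/(6*(5 + 20))/2)) = √(4940 + (9 - 1/(2*(6*25)))) = √(4940 + (9 - ½/150)) = √(4940 + (9 - ½*1/150)) = √(4940 + (9 - 1/300)) = √(4940 + 2699/300) = √(1484699/300) = √4454097/30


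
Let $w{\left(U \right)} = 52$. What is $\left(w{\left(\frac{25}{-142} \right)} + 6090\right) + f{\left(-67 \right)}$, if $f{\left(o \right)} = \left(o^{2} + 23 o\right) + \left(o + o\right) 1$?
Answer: $8956$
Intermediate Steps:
$f{\left(o \right)} = o^{2} + 25 o$ ($f{\left(o \right)} = \left(o^{2} + 23 o\right) + 2 o 1 = \left(o^{2} + 23 o\right) + 2 o = o^{2} + 25 o$)
$\left(w{\left(\frac{25}{-142} \right)} + 6090\right) + f{\left(-67 \right)} = \left(52 + 6090\right) - 67 \left(25 - 67\right) = 6142 - -2814 = 6142 + 2814 = 8956$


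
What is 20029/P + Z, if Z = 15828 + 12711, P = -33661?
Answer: 960631250/33661 ≈ 28538.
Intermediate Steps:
Z = 28539
20029/P + Z = 20029/(-33661) + 28539 = 20029*(-1/33661) + 28539 = -20029/33661 + 28539 = 960631250/33661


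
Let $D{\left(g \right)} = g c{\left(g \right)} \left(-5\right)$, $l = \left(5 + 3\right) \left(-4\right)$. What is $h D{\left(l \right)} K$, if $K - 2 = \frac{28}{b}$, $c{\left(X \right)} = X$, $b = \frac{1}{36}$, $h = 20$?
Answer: $-103424000$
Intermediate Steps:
$b = \frac{1}{36} \approx 0.027778$
$K = 1010$ ($K = 2 + 28 \frac{1}{\frac{1}{36}} = 2 + 28 \cdot 36 = 2 + 1008 = 1010$)
$l = -32$ ($l = 8 \left(-4\right) = -32$)
$D{\left(g \right)} = - 5 g^{2}$ ($D{\left(g \right)} = g g \left(-5\right) = g^{2} \left(-5\right) = - 5 g^{2}$)
$h D{\left(l \right)} K = 20 \left(- 5 \left(-32\right)^{2}\right) 1010 = 20 \left(\left(-5\right) 1024\right) 1010 = 20 \left(-5120\right) 1010 = \left(-102400\right) 1010 = -103424000$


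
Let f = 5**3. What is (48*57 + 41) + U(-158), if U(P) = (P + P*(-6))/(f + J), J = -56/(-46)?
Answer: 8079801/2903 ≈ 2783.3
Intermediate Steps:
J = 28/23 (J = -56*(-1/46) = 28/23 ≈ 1.2174)
f = 125
U(P) = -115*P/2903 (U(P) = (P + P*(-6))/(125 + 28/23) = (P - 6*P)/(2903/23) = -5*P*(23/2903) = -115*P/2903)
(48*57 + 41) + U(-158) = (48*57 + 41) - 115/2903*(-158) = (2736 + 41) + 18170/2903 = 2777 + 18170/2903 = 8079801/2903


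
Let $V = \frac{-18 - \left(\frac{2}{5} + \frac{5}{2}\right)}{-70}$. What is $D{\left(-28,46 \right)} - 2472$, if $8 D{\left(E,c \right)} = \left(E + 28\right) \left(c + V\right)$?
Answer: $-2472$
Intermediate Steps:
$V = \frac{209}{700}$ ($V = \left(-18 - \frac{29}{10}\right) \left(- \frac{1}{70}\right) = \left(- \frac{209}{10}\right) \left(- \frac{1}{70}\right) = \frac{209}{700} \approx 0.29857$)
$D{\left(E,c \right)} = \frac{\left(28 + E\right) \left(\frac{209}{700} + c\right)}{8}$ ($D{\left(E,c \right)} = \frac{\left(E + 28\right) \left(c + \frac{209}{700}\right)}{8} = \frac{\left(28 + E\right) \left(\frac{209}{700} + c\right)}{8}$)
$D{\left(-28,46 \right)} - 2472 = \left(\frac{209}{200} + \frac{7}{2} \cdot 46 + \frac{209}{5600} \left(-28\right) + \frac{1}{8} \left(-28\right) 46\right) - 2472 = \left(\frac{209}{200} + 161 - \frac{209}{200} - 161\right) - 2472 = 0 - 2472 = -2472$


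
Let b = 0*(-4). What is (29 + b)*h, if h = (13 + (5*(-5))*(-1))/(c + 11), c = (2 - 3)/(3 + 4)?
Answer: 203/2 ≈ 101.50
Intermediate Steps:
c = -⅐ (c = -1/7 = -1*⅐ = -⅐ ≈ -0.14286)
b = 0
h = 7/2 (h = (13 + (5*(-5))*(-1))/(-⅐ + 11) = (13 - 25*(-1))/(76/7) = (13 + 25)*(7/76) = 38*(7/76) = 7/2 ≈ 3.5000)
(29 + b)*h = (29 + 0)*(7/2) = 29*(7/2) = 203/2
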